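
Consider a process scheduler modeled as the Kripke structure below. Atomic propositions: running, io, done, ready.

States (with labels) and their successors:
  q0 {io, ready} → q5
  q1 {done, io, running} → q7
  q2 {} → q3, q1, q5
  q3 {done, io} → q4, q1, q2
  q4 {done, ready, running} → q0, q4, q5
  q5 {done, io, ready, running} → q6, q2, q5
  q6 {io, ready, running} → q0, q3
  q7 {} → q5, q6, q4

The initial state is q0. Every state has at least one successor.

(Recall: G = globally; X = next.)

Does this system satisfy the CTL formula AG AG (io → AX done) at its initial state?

Violated

States satisfying AG (io → AX done): ∅.
States satisfying AG AG (io → AX done): ∅.
q0 is reachable from q0 and violates AG (io → AX done), so AG fails at q0.
q0 ∉ Sat(AG AG (io → AX done)).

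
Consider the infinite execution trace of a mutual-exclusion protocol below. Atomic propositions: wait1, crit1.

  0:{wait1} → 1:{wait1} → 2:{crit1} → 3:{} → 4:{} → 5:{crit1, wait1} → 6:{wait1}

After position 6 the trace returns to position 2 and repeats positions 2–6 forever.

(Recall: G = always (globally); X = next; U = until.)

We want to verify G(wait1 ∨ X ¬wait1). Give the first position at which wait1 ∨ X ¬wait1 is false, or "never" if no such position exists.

4

Check wait1 ∨ X ¬wait1 at each position in order: 0 ✓, 1 ✓, 2 ✓, 3 ✓.
At position 4 the labels are {} and the next position 5 has {crit1, wait1}, so wait1 ∨ X ¬wait1 is false there. This is the first violation.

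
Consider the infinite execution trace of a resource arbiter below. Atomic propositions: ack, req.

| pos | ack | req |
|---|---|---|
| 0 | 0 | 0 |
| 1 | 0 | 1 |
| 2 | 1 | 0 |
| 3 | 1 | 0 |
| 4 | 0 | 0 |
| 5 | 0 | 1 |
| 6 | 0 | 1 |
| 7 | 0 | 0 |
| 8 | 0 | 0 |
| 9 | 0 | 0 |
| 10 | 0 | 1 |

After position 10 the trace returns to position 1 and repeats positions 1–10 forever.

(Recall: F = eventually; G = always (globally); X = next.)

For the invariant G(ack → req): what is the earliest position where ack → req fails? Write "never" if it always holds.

Check ack → req at each position in order: 0 ✓, 1 ✓.
At position 2 the labels are {ack}, so ack → req is false there. This is the first violation.

2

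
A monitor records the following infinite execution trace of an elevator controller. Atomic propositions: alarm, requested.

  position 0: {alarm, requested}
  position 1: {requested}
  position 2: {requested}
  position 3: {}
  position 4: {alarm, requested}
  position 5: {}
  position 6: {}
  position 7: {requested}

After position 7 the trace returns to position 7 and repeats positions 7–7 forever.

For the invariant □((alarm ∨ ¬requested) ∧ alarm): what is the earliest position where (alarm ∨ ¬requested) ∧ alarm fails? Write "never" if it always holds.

Check (alarm ∨ ¬requested) ∧ alarm at each position in order: 0 ✓.
At position 1 the labels are {requested}, so (alarm ∨ ¬requested) ∧ alarm is false there. This is the first violation.

1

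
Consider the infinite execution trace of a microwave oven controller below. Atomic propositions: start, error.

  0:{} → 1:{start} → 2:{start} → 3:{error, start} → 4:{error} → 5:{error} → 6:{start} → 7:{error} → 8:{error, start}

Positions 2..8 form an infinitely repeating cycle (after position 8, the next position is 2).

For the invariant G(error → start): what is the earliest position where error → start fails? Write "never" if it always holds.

Check error → start at each position in order: 0 ✓, 1 ✓, 2 ✓, 3 ✓.
At position 4 the labels are {error}, so error → start is false there. This is the first violation.

4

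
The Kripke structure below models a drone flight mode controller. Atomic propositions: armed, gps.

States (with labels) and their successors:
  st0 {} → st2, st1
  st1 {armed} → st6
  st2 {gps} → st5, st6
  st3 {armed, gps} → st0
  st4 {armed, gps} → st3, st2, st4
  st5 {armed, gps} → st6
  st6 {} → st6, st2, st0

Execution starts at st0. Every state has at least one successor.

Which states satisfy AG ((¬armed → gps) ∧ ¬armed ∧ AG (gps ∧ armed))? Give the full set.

none

States satisfying (¬armed → gps) ∧ ¬armed ∧ AG (gps ∧ armed): ∅.
States satisfying AG ((¬armed → gps) ∧ ¬armed ∧ AG (gps ∧ armed)): ∅.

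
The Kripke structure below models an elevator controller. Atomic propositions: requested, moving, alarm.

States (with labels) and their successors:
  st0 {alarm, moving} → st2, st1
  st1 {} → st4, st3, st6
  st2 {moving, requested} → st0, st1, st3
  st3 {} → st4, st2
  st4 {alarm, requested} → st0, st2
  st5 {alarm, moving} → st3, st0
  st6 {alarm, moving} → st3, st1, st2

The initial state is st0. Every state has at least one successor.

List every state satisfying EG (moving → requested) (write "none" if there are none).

States satisfying moving → requested: {st1, st2, st3, st4}.
States satisfying EG (moving → requested): {st1, st2, st3, st4}.

{st1, st2, st3, st4}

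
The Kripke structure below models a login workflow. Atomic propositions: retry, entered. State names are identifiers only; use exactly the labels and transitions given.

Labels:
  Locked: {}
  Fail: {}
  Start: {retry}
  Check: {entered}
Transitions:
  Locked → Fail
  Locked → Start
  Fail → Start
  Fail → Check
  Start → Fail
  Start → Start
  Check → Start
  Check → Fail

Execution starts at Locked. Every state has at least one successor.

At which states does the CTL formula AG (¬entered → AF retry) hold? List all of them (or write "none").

States satisfying ¬entered → AF retry: {Start, Check}.
States satisfying AG (¬entered → AF retry): ∅.

none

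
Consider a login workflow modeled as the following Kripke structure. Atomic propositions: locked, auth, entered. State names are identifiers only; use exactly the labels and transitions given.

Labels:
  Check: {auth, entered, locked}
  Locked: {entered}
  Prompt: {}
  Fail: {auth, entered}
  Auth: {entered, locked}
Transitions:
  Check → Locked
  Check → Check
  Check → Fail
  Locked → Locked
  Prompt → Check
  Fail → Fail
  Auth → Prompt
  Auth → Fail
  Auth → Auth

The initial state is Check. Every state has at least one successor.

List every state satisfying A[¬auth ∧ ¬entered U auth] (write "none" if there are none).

States satisfying ¬auth ∧ ¬entered: {Prompt}.
States satisfying auth: {Check, Fail}.
States satisfying A[¬auth ∧ ¬entered U auth]: {Check, Prompt, Fail}.

{Check, Prompt, Fail}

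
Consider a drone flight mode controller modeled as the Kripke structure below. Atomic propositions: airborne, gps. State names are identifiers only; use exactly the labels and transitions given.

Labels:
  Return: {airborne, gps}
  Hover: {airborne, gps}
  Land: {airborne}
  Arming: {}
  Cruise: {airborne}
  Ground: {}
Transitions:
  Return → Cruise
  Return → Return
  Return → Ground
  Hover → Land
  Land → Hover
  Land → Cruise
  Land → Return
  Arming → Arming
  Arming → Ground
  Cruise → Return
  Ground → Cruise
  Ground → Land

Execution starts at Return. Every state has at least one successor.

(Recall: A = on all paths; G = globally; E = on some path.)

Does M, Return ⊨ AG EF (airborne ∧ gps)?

States satisfying EF (airborne ∧ gps): {Return, Hover, Land, Arming, Cruise, Ground}.
States satisfying AG EF (airborne ∧ gps): {Return, Hover, Land, Arming, Cruise, Ground}.
Every state reachable from Return satisfies EF (airborne ∧ gps).
Return ∈ Sat(AG EF (airborne ∧ gps)).

Yes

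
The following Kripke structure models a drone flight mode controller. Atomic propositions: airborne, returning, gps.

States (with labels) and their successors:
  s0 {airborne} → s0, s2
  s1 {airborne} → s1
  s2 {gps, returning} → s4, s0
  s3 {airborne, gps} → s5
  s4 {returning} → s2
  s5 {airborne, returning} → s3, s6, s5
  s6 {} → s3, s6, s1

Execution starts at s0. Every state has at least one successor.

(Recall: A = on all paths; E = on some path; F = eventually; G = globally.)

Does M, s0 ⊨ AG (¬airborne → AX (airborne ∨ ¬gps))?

Does not hold

States satisfying ¬airborne → AX (airborne ∨ ¬gps): {s0, s1, s2, s3, s5, s6}.
States satisfying AG (¬airborne → AX (airborne ∨ ¬gps)): {s1, s3, s5, s6}.
s4 is reachable from s0 and violates ¬airborne → AX (airborne ∨ ¬gps), so AG fails at s0.
s0 ∉ Sat(AG (¬airborne → AX (airborne ∨ ¬gps))).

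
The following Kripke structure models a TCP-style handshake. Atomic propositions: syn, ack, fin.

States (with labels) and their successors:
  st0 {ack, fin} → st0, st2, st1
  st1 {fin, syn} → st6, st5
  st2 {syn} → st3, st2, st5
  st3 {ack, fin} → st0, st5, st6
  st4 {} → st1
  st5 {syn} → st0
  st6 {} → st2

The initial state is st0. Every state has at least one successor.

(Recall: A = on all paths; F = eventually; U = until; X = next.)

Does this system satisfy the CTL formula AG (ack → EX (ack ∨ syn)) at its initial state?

Satisfied

States satisfying ack → EX (ack ∨ syn): {st0, st1, st2, st3, st4, st5, st6}.
States satisfying AG (ack → EX (ack ∨ syn)): {st0, st1, st2, st3, st4, st5, st6}.
Every state reachable from st0 satisfies ack → EX (ack ∨ syn).
st0 ∈ Sat(AG (ack → EX (ack ∨ syn))).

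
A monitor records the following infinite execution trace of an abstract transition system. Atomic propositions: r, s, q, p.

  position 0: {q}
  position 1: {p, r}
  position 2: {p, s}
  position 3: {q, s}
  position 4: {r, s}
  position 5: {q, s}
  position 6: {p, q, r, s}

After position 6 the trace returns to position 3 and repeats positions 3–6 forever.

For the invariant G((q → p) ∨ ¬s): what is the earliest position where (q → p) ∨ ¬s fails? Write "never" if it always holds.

3

Check (q → p) ∨ ¬s at each position in order: 0 ✓, 1 ✓, 2 ✓.
At position 3 the labels are {q, s}, so (q → p) ∨ ¬s is false there. This is the first violation.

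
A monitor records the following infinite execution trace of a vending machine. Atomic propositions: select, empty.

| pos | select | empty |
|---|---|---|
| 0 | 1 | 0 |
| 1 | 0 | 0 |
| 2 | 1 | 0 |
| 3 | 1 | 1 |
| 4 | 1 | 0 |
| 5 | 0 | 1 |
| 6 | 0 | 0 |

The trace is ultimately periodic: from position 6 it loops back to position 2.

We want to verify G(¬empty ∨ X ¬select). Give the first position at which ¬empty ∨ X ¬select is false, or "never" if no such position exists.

Check ¬empty ∨ X ¬select at each position in order: 0 ✓, 1 ✓, 2 ✓.
At position 3 the labels are {empty, select} and the next position 4 has {select}, so ¬empty ∨ X ¬select is false there. This is the first violation.

3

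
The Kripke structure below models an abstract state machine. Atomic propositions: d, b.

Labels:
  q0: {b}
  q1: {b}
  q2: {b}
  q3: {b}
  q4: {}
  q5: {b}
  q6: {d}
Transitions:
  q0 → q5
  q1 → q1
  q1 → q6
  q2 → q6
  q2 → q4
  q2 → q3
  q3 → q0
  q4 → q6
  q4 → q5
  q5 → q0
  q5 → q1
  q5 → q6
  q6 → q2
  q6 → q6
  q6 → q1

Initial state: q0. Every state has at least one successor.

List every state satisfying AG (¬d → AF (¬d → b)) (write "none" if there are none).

States satisfying ¬d → AF (¬d → b): {q0, q1, q2, q3, q4, q5, q6}.
States satisfying AG (¬d → AF (¬d → b)): {q0, q1, q2, q3, q4, q5, q6}.

{q0, q1, q2, q3, q4, q5, q6}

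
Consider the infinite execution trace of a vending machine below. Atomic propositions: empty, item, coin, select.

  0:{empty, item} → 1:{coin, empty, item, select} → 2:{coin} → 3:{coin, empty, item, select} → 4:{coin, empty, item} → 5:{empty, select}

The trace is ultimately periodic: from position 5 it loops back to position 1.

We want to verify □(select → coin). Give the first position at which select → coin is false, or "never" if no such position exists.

5

Check select → coin at each position in order: 0 ✓, 1 ✓, 2 ✓, 3 ✓, 4 ✓.
At position 5 the labels are {empty, select}, so select → coin is false there. This is the first violation.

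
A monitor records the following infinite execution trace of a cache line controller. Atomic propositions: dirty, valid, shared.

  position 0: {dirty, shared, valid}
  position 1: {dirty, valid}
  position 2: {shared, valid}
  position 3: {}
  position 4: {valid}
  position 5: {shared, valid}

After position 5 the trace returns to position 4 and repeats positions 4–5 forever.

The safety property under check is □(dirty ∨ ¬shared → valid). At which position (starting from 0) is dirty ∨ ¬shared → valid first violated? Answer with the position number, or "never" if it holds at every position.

Check dirty ∨ ¬shared → valid at each position in order: 0 ✓, 1 ✓, 2 ✓.
At position 3 the labels are {}, so dirty ∨ ¬shared → valid is false there. This is the first violation.

3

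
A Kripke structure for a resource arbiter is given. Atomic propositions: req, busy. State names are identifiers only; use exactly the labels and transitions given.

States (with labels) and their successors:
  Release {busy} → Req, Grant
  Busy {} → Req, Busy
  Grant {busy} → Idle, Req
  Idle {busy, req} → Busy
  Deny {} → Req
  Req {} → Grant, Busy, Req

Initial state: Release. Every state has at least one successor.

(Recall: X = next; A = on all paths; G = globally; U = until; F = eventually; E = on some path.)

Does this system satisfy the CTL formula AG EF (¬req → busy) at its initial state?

Satisfied

States satisfying EF (¬req → busy): {Release, Busy, Grant, Idle, Deny, Req}.
States satisfying AG EF (¬req → busy): {Release, Busy, Grant, Idle, Deny, Req}.
Every state reachable from Release satisfies EF (¬req → busy).
Release ∈ Sat(AG EF (¬req → busy)).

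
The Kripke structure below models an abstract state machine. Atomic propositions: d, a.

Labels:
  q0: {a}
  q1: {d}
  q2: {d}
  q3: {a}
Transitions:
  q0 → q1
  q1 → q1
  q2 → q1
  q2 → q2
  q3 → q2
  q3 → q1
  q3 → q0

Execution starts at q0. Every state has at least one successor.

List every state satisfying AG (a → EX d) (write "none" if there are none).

{q0, q1, q2, q3}

States satisfying a → EX d: {q0, q1, q2, q3}.
States satisfying AG (a → EX d): {q0, q1, q2, q3}.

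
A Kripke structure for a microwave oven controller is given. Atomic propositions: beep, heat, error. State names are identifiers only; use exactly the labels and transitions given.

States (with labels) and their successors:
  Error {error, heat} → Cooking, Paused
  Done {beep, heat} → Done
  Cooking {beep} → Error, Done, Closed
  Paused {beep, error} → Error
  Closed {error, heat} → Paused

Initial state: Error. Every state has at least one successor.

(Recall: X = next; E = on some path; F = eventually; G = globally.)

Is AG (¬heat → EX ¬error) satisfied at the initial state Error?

No

States satisfying ¬heat → EX ¬error: {Error, Done, Cooking, Closed}.
States satisfying AG (¬heat → EX ¬error): {Done}.
Paused is reachable from Error and violates ¬heat → EX ¬error, so AG fails at Error.
Error ∉ Sat(AG (¬heat → EX ¬error)).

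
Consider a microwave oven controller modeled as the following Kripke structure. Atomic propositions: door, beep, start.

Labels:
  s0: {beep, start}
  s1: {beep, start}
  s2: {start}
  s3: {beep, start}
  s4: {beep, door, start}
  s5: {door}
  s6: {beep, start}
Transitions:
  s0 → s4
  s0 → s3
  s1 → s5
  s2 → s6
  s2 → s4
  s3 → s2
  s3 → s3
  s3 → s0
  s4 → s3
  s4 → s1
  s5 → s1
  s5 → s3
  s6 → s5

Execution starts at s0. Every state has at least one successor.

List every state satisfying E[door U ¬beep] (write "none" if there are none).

{s2, s5}

States satisfying door: {s4, s5}.
States satisfying ¬beep: {s2, s5}.
States satisfying E[door U ¬beep]: {s2, s5}.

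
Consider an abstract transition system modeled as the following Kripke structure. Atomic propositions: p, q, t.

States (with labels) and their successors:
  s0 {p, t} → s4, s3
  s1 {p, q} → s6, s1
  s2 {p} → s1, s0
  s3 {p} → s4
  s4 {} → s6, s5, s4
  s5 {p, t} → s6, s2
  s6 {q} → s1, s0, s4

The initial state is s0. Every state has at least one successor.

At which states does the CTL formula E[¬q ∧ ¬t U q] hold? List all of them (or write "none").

{s1, s2, s3, s4, s6}

States satisfying ¬q ∧ ¬t: {s2, s3, s4}.
States satisfying q: {s1, s6}.
States satisfying E[¬q ∧ ¬t U q]: {s1, s2, s3, s4, s6}.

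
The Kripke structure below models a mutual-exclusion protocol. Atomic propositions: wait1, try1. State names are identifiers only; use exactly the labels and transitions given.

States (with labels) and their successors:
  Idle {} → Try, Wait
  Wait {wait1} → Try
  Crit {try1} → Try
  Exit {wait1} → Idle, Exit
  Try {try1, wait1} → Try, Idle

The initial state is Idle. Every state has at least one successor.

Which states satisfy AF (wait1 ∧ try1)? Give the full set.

States satisfying wait1 ∧ try1: {Try}.
States satisfying AF (wait1 ∧ try1): {Idle, Wait, Crit, Try}.

{Idle, Wait, Crit, Try}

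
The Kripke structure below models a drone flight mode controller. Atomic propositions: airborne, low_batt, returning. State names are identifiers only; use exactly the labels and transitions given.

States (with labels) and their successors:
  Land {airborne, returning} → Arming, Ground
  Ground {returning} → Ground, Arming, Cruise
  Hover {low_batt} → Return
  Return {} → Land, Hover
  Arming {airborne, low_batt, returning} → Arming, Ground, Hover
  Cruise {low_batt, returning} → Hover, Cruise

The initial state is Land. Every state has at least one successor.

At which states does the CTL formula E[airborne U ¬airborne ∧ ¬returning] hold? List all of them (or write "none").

{Land, Hover, Return, Arming}

States satisfying airborne: {Land, Arming}.
States satisfying ¬airborne ∧ ¬returning: {Hover, Return}.
States satisfying E[airborne U ¬airborne ∧ ¬returning]: {Land, Hover, Return, Arming}.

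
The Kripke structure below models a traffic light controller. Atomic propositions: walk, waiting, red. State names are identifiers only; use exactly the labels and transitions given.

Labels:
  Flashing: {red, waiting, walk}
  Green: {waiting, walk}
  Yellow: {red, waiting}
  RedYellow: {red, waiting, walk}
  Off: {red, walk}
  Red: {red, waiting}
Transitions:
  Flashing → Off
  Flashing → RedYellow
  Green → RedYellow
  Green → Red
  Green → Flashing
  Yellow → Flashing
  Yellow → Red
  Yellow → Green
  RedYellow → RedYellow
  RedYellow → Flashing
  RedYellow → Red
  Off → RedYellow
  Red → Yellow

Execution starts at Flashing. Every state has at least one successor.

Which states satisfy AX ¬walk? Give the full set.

States satisfying ¬walk: {Yellow, Red}.
States satisfying AX ¬walk: {Red}.

{Red}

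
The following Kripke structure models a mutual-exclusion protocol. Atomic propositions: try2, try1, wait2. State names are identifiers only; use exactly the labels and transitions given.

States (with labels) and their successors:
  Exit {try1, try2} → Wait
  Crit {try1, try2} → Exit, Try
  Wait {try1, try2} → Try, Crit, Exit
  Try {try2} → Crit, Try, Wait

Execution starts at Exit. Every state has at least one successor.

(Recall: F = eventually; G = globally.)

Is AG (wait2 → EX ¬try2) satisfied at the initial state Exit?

States satisfying wait2 → EX ¬try2: {Exit, Crit, Wait, Try}.
States satisfying AG (wait2 → EX ¬try2): {Exit, Crit, Wait, Try}.
Every state reachable from Exit satisfies wait2 → EX ¬try2.
Exit ∈ Sat(AG (wait2 → EX ¬try2)).

Satisfied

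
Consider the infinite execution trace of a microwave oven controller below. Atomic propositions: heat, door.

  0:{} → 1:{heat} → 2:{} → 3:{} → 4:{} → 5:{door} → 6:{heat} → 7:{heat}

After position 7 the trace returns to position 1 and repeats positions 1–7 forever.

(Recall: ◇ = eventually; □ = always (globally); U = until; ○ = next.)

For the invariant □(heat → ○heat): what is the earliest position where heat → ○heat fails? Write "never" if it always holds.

1

Check heat → ○heat at each position in order: 0 ✓.
At position 1 the labels are {heat} and the next position 2 has {}, so heat → ○heat is false there. This is the first violation.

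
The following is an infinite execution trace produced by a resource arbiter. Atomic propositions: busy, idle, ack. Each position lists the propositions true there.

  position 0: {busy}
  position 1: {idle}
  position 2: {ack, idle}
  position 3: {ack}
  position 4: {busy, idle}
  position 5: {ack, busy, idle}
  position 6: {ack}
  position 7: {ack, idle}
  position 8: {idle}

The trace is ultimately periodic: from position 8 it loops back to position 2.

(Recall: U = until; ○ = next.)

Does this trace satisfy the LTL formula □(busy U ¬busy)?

Holds

busy U ¬busy holds at every position 0..8, and those are all positions ever visited, so □(busy U ¬busy) holds.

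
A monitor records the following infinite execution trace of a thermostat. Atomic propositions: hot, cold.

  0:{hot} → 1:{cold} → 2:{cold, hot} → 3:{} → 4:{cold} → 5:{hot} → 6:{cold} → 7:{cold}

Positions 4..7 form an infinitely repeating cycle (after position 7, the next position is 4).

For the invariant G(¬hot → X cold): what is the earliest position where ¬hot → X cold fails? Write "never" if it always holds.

Check ¬hot → X cold at each position in order: 0 ✓, 1 ✓, 2 ✓, 3 ✓.
At position 4 the labels are {cold} and the next position 5 has {hot}, so ¬hot → X cold is false there. This is the first violation.

4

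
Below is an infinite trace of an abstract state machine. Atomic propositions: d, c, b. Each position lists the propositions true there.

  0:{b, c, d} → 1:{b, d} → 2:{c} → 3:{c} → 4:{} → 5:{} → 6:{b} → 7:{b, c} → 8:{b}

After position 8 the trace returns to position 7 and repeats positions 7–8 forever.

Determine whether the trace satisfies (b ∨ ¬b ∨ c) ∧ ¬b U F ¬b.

Walking from position 0: F ¬b first holds at position 0, and ¬b holds at every earlier position along the way, so ¬b U F ¬b holds.
At position 0: b ∨ ¬b ∨ c is true; ¬b U F ¬b is true; so (b ∨ ¬b ∨ c) ∧ ¬b U F ¬b is true.

Yes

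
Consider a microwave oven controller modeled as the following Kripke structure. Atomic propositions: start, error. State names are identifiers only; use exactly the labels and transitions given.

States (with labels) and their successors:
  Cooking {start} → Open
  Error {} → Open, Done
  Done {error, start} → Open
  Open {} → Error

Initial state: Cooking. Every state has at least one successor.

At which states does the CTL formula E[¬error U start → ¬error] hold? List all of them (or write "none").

States satisfying ¬error: {Cooking, Error, Open}.
States satisfying start → ¬error: {Cooking, Error, Open}.
States satisfying E[¬error U start → ¬error]: {Cooking, Error, Open}.

{Cooking, Error, Open}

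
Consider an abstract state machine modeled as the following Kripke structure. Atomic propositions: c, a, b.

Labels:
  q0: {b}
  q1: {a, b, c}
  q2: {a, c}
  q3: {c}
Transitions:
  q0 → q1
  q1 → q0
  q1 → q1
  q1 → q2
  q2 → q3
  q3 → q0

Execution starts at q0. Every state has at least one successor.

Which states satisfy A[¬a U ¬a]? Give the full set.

States satisfying ¬a: {q0, q3}.
States satisfying A[¬a U ¬a]: {q0, q3}.

{q0, q3}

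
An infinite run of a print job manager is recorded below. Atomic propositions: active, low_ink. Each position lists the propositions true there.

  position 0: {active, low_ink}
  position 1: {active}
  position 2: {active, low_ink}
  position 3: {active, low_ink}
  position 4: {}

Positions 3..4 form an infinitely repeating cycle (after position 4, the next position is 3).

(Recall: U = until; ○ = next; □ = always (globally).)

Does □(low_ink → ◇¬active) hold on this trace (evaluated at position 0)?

low_ink → ◇¬active holds at every position 0..4, and those are all positions ever visited, so □(low_ink → ◇¬active) holds.
Positions where low_ink holds: 0, 2, 3.
Check ◇¬active at each: 0→ok, 2→ok, 3→ok.

Holds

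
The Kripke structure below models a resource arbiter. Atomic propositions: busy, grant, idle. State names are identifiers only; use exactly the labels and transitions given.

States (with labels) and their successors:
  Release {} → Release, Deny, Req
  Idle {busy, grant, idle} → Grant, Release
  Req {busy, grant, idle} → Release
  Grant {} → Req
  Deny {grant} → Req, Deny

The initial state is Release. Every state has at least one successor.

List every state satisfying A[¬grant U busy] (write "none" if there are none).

States satisfying ¬grant: {Release, Grant}.
States satisfying busy: {Idle, Req}.
States satisfying A[¬grant U busy]: {Idle, Req, Grant}.

{Idle, Req, Grant}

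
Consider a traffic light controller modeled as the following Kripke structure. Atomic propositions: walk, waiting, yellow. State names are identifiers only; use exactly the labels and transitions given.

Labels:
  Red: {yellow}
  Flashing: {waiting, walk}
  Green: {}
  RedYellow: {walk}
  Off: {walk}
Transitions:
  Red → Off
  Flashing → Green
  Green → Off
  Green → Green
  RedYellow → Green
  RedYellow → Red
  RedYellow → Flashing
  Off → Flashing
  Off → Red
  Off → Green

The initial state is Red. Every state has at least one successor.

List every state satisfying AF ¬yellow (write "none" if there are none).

States satisfying ¬yellow: {Flashing, Green, RedYellow, Off}.
States satisfying AF ¬yellow: {Red, Flashing, Green, RedYellow, Off}.

{Red, Flashing, Green, RedYellow, Off}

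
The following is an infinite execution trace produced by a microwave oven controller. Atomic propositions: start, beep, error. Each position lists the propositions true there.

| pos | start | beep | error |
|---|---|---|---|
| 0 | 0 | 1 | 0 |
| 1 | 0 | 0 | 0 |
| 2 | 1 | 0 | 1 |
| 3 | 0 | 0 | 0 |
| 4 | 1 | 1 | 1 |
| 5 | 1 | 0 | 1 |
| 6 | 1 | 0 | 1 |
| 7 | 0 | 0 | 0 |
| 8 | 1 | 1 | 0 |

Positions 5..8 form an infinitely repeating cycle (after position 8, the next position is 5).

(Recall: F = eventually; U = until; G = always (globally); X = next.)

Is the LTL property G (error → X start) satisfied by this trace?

Does not hold

error → X start must hold at every position from 0 onward. It fails at position 2, so G (error → X start) is false.
Positions where error holds: 2, 4, 5, 6.
Check X start at each: 2→fails, 4→ok, 5→ok, 6→fails.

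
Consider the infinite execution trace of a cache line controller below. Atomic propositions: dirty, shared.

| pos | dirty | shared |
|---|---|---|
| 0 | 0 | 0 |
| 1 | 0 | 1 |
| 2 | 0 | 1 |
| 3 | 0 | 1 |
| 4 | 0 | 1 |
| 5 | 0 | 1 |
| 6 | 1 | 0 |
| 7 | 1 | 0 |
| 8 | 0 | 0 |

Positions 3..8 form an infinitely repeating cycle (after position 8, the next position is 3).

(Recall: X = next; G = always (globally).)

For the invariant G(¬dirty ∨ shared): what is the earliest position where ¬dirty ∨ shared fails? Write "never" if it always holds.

6

Check ¬dirty ∨ shared at each position in order: 0 ✓, 1 ✓, 2 ✓, 3 ✓, 4 ✓, 5 ✓.
At position 6 the labels are {dirty}, so ¬dirty ∨ shared is false there. This is the first violation.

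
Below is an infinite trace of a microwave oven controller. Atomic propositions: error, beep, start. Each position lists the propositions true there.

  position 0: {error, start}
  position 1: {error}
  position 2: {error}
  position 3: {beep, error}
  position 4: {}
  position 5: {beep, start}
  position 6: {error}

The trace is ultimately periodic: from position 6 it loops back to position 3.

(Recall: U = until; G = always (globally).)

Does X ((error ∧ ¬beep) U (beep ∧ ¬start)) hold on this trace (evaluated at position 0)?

Holds

The position after 0 is 1; (error ∧ ¬beep) U (beep ∧ ¬start) is true there.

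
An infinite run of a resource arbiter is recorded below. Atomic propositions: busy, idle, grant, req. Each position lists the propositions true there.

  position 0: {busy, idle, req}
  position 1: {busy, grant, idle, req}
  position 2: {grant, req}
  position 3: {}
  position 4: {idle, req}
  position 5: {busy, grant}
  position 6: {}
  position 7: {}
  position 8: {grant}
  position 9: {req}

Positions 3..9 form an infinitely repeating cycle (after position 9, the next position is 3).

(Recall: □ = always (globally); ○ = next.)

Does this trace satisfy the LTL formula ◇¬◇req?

¬◇req is false at every position 0..9, so it never becomes true and ◇¬◇req fails.

No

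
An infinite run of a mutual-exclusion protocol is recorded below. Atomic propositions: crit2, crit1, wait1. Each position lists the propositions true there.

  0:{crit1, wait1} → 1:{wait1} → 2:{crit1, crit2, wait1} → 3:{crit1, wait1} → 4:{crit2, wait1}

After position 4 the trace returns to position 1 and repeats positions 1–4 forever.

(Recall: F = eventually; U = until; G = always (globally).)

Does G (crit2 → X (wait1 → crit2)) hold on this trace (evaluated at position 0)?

Does not hold

crit2 → X (wait1 → crit2) must hold at every position from 0 onward. It fails at position 2, so G (crit2 → X (wait1 → crit2)) is false.
Positions where crit2 holds: 2, 4.
Check X (wait1 → crit2) at each: 2→fails, 4→fails.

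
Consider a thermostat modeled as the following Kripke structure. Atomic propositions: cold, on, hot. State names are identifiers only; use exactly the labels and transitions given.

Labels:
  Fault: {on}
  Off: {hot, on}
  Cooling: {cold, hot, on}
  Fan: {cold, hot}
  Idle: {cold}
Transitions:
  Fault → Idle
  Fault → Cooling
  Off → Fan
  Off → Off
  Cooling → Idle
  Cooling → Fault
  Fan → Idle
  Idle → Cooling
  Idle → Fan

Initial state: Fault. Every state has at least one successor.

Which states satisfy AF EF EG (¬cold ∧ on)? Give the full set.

{Off}

States satisfying EF EG (¬cold ∧ on): {Off}.
States satisfying AF EF EG (¬cold ∧ on): {Off}.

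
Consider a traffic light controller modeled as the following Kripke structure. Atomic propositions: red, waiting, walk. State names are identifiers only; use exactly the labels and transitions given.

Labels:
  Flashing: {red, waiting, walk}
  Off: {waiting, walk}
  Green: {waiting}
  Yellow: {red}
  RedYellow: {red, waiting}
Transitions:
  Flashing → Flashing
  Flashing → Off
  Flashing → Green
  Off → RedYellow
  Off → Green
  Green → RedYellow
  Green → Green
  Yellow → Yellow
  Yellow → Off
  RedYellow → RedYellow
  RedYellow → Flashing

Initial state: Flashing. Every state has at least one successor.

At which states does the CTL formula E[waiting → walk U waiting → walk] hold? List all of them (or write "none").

{Flashing, Off, Yellow}

States satisfying waiting → walk: {Flashing, Off, Yellow}.
States satisfying E[waiting → walk U waiting → walk]: {Flashing, Off, Yellow}.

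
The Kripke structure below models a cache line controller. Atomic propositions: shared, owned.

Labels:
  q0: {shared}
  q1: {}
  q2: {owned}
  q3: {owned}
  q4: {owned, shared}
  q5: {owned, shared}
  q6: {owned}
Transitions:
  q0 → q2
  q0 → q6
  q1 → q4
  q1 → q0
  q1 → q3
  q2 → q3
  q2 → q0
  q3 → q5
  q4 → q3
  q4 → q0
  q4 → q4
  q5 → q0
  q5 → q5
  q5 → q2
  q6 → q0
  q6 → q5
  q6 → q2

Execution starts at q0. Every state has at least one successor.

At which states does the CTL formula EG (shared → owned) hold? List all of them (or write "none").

{q1, q2, q3, q4, q5, q6}

States satisfying shared → owned: {q1, q2, q3, q4, q5, q6}.
States satisfying EG (shared → owned): {q1, q2, q3, q4, q5, q6}.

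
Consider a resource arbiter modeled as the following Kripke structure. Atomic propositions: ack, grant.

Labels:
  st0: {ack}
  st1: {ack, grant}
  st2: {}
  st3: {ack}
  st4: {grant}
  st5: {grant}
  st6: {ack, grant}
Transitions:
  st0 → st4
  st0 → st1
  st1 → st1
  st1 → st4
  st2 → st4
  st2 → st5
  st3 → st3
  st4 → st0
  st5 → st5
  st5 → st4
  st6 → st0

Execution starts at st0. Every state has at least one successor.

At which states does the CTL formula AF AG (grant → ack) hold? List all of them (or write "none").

States satisfying AG (grant → ack): {st3}.
States satisfying AF AG (grant → ack): {st3}.

{st3}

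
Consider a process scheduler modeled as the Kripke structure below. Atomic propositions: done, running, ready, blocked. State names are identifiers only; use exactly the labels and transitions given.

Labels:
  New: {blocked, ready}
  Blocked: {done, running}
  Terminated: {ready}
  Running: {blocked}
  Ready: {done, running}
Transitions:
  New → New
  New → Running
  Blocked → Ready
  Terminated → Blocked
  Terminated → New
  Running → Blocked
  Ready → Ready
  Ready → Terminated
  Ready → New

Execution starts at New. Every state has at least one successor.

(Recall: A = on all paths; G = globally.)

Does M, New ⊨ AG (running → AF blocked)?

States satisfying running → AF blocked: {New, Terminated, Running}.
States satisfying AG (running → AF blocked): ∅.
Blocked is reachable from New and violates running → AF blocked, so AG fails at New.
New ∉ Sat(AG (running → AF blocked)).

Does not hold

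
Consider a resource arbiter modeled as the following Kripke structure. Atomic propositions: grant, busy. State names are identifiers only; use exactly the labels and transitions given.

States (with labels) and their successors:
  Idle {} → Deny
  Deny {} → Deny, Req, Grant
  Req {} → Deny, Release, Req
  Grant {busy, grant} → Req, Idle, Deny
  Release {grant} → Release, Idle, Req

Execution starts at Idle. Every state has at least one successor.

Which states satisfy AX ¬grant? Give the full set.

States satisfying ¬grant: {Idle, Deny, Req}.
States satisfying AX ¬grant: {Idle, Grant}.

{Idle, Grant}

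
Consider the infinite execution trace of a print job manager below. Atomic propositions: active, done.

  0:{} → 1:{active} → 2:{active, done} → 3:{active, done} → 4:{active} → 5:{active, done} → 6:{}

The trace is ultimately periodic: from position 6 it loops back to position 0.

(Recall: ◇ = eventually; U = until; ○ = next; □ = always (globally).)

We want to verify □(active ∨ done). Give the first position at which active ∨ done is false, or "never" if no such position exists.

At position 0 the labels are {}, so active ∨ done is false there. This is the first violation.

0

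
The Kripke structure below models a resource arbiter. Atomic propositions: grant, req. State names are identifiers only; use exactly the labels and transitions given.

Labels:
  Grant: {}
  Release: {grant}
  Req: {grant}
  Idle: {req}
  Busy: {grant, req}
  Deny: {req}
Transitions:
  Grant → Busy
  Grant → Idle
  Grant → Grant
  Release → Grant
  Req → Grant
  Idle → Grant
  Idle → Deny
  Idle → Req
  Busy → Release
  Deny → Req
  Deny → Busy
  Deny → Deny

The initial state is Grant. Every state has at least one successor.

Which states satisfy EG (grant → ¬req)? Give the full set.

States satisfying grant → ¬req: {Grant, Release, Req, Idle, Deny}.
States satisfying EG (grant → ¬req): {Grant, Release, Req, Idle, Deny}.

{Grant, Release, Req, Idle, Deny}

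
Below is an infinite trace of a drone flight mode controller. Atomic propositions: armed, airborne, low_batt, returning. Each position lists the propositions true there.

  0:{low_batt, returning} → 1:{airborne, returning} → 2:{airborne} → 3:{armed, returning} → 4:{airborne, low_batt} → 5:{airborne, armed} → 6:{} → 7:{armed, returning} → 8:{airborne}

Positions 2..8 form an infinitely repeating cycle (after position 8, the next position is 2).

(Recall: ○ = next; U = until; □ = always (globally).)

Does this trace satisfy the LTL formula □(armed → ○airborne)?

Violated

armed → ○airborne must hold at every position from 0 onward. It fails at position 5, so □(armed → ○airborne) is false.
Positions where armed holds: 3, 5, 7.
Check ○airborne at each: 3→ok, 5→fails, 7→ok.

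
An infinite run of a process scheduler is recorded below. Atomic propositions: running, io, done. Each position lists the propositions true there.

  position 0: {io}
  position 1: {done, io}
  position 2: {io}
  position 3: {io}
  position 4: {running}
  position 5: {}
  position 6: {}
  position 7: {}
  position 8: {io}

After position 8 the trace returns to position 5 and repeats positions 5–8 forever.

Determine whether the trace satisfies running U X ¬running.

Walking from position 0: X ¬running first holds at position 0, and running holds at every earlier position along the way, so running U X ¬running holds.

Yes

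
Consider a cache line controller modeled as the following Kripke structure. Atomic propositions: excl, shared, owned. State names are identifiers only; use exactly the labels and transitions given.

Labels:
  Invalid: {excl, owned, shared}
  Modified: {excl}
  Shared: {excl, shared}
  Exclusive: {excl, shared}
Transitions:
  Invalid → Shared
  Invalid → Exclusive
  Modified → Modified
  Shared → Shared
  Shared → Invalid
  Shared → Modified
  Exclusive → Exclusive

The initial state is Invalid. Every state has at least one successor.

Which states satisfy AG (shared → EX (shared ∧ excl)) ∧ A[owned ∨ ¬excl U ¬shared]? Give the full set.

{Modified}

States satisfying shared → EX (shared ∧ excl): {Invalid, Modified, Shared, Exclusive}.
States satisfying AG (shared → EX (shared ∧ excl)): {Invalid, Modified, Shared, Exclusive}.
States satisfying owned ∨ ¬excl: {Invalid}.
States satisfying ¬shared: {Modified}.
States satisfying A[owned ∨ ¬excl U ¬shared]: {Modified}.
States satisfying AG (shared → EX (shared ∧ excl)) ∧ A[owned ∨ ¬excl U ¬shared]: {Modified}.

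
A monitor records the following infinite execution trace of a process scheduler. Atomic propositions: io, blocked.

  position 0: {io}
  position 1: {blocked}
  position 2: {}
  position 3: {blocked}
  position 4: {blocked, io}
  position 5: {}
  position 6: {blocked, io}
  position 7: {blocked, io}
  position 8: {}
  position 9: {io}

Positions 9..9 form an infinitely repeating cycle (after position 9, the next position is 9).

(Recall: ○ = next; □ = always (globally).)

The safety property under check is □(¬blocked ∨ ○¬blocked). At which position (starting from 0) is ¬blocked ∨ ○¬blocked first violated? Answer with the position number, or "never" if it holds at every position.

Check ¬blocked ∨ ○¬blocked at each position in order: 0 ✓, 1 ✓, 2 ✓.
At position 3 the labels are {blocked} and the next position 4 has {blocked, io}, so ¬blocked ∨ ○¬blocked is false there. This is the first violation.

3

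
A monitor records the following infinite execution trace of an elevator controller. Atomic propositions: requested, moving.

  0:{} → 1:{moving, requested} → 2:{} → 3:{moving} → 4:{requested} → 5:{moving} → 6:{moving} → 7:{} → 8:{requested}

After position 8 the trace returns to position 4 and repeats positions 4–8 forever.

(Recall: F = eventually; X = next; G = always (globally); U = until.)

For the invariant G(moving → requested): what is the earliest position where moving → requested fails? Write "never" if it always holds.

Check moving → requested at each position in order: 0 ✓, 1 ✓, 2 ✓.
At position 3 the labels are {moving}, so moving → requested is false there. This is the first violation.

3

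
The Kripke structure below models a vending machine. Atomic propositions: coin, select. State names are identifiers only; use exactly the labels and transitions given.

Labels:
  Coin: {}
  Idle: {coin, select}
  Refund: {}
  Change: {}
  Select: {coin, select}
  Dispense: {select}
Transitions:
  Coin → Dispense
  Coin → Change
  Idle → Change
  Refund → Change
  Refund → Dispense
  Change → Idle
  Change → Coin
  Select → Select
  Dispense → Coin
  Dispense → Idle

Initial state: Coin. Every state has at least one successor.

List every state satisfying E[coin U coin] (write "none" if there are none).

States satisfying coin: {Idle, Select}.
States satisfying E[coin U coin]: {Idle, Select}.

{Idle, Select}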